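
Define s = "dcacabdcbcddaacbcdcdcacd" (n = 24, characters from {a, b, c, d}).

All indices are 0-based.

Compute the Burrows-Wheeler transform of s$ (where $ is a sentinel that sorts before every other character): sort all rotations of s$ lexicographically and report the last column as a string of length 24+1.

ddccacccaaddadadbbcd$cbcc

rank  rotation                   last
    0  $dcacabdcbcddaacbcdcdcacd  d
    1  aacbcdcdcacd$dcacabdcbcdd  d
    2  abdcbcddaacbcdcdcacd$dcac  c
    3  acabdcbcddaacbcdcdcacd$dc  c
    4  acbcdcdcacd$dcacabdcbcdda  a
    5  acd$dcacabdcbcddaacbcdcdc  c
    6  bcdcdcacd$dcacabdcbcddaac  c
    7  bcddaacbcdcdcacd$dcacabdc  c
    8  bdcbcddaacbcdcdcacd$dcaca  a
    9  cabdcbcddaacbcdcdcacd$dca  a
   10  cacabdcbcddaacbcdcdcacd$d  d
   11  cacd$dcacabdcbcddaacbcdcd  d
   12  cbcdcdcacd$dcacabdcbcddaa  a
   13  cbcddaacbcdcdcacd$dcacabd  d
   14  cd$dcacabdcbcddaacbcdcdca  a
   15  cdcacd$dcacabdcbcddaacbcd  d
   16  cdcdcacd$dcacabdcbcddaacb  b
   17  cddaacbcdcdcacd$dcacabdcb  b
   18  d$dcacabdcbcddaacbcdcdcac  c
   19  daacbcdcdcacd$dcacabdcbcd  d
   20  dcacabdcbcddaacbcdcdcacd$  $
   21  dcacd$dcacabdcbcddaacbcdc  c
   22  dcbcddaacbcdcdcacd$dcacab  b
   23  dcdcacd$dcacabdcbcddaacbc  c
   24  ddaacbcdcdcacd$dcacabdcbc  c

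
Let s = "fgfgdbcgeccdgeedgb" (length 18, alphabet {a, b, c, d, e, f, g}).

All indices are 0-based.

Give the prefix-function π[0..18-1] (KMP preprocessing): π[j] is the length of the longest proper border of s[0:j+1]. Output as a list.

[0, 0, 1, 2, 0, 0, 0, 0, 0, 0, 0, 0, 0, 0, 0, 0, 0, 0]

π[0] = 0
j=1 s[j]='g': π[1]=0 (border '')
j=2 s[j]='f': π[2]=1 (border 'f')
j=3 s[j]='g': π[3]=2 (border 'fg')
j=4 s[j]='d': k: 2→0; π[4]=0 (border '')
j=5 s[j]='b': π[5]=0 (border '')
j=6 s[j]='c': π[6]=0 (border '')
j=7 s[j]='g': π[7]=0 (border '')
j=8 s[j]='e': π[8]=0 (border '')
j=9 s[j]='c': π[9]=0 (border '')
j=10 s[j]='c': π[10]=0 (border '')
j=11 s[j]='d': π[11]=0 (border '')
j=12 s[j]='g': π[12]=0 (border '')
j=13 s[j]='e': π[13]=0 (border '')
j=14 s[j]='e': π[14]=0 (border '')
j=15 s[j]='d': π[15]=0 (border '')
j=16 s[j]='g': π[16]=0 (border '')
j=17 s[j]='b': π[17]=0 (border '')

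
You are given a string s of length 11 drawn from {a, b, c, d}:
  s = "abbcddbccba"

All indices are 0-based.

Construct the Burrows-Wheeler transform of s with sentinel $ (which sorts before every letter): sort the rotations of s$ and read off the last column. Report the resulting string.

ab$cadbcbbdc

rank  rotation      last
    0  $abbcddbccba  a
    1  a$abbcddbccb  b
    2  abbcddbccba$  $
    3  ba$abbcddbcc  c
    4  bbcddbccba$a  a
    5  bccba$abbcdd  d
    6  bcddbccba$ab  b
    7  cba$abbcddbc  c
    8  ccba$abbcddb  b
    9  cddbccba$abb  b
   10  dbccba$abbcd  d
   11  ddbccba$abbc  c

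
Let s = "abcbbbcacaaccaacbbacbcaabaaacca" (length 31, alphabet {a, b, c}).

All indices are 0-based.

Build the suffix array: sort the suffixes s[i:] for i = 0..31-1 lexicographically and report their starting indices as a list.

rank→(start, suffix):
  0 → (30, 'a')
  1 → (25, 'aaacca')
  2 → (22, 'aabaaacca')
  3 → (13, 'aacbbacbcaabaaacca')
  4 → (26, 'aacca')
  5 → (9, 'aaccaacbbacbcaabaaacca')
  6 → (23, 'abaaacca')
  7 → (0, 'abcbbbcacaaccaacbbacbcaabaaacca')
  8 → (7, 'acaaccaacbbacbcaabaaacca')
  9 → (14, 'acbbacbcaabaaacca')
  10 → (18, 'acbcaabaaacca')
  11 → (27, 'acca')
  12 → (10, 'accaacbbacbcaabaaacca')
  13 → (24, 'baaacca')
  14 → (17, 'bacbcaabaaacca')
  15 → (16, 'bbacbcaabaaacca')
  16 → (3, 'bbbcacaaccaacbbacbcaabaaacca')
  17 → (4, 'bbcacaaccaacbbacbcaabaaacca')
  18 → (20, 'bcaabaaacca')
  19 → (5, 'bcacaaccaacbbacbcaabaaacca')
  20 → (1, 'bcbbbcacaaccaacbbacbcaabaaacca')
  21 → (29, 'ca')
  22 → (21, 'caabaaacca')
  23 → (12, 'caacbbacbcaabaaacca')
  24 → (8, 'caaccaacbbacbcaabaaacca')
  25 → (6, 'cacaaccaacbbacbcaabaaacca')
  26 → (15, 'cbbacbcaabaaacca')
  27 → (2, 'cbbbcacaaccaacbbacbcaabaaacca')
  28 → (19, 'cbcaabaaacca')
  29 → (28, 'cca')
  30 → (11, 'ccaacbbacbcaabaaacca')

[30, 25, 22, 13, 26, 9, 23, 0, 7, 14, 18, 27, 10, 24, 17, 16, 3, 4, 20, 5, 1, 29, 21, 12, 8, 6, 15, 2, 19, 28, 11]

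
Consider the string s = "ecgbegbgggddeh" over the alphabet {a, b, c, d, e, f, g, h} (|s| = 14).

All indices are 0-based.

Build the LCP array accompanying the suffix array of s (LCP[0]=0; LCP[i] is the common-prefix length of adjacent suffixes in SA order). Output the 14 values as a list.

[0, 1, 0, 0, 1, 0, 1, 1, 0, 2, 1, 1, 2, 0]

rank | idx | suffix
   0 |   3 | begbgggddeh
   1 |   6 | bgggddeh
   2 |   1 | cgbegbgggddeh
   3 |  10 | ddeh
   4 |  11 | deh
   5 |   0 | ecgbegbgggddeh
   6 |   4 | egbgggddeh
   7 |  12 | eh
   8 |   2 | gbegbgggddeh
   9 |   5 | gbgggddeh
  10 |   9 | gddeh
  11 |   8 | ggddeh
  12 |   7 | gggddeh
  13 |  13 | h

SA = [3, 6, 1, 10, 11, 0, 4, 12, 2, 5, 9, 8, 7, 13]
[i] adj suffixes → lcp
  [1] 3/6 → 1 ('b')
  [2] 6/1 → 0 ('')
  [3] 1/10 → 0 ('')
  [4] 10/11 → 1 ('d')
  [5] 11/0 → 0 ('')
  [6] 0/4 → 1 ('e')
  [7] 4/12 → 1 ('e')
  [8] 12/2 → 0 ('')
  [9] 2/5 → 2 ('gb')
  [10] 5/9 → 1 ('g')
  [11] 9/8 → 1 ('g')
  [12] 8/7 → 2 ('gg')
  [13] 7/13 → 0 ('')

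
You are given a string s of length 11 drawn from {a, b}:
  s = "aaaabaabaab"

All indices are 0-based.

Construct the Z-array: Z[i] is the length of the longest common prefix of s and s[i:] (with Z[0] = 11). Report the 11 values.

[11, 3, 2, 1, 0, 2, 1, 0, 2, 1, 0]

Z[0]=11
i=1: fresh scan; Z[1]=3 extend→box=[1,4)
i=2: min(r-i=2, Z[1]=3)=2; Z[2]=2
i=3: min(r-i=1, Z[2]=2)=1; Z[3]=1
i=4: fresh scan; Z[4]=0
i=5: fresh scan; Z[5]=2 extend→box=[5,7)
i=6: min(r-i=1, Z[1]=3)=1; Z[6]=1
i=7: fresh scan; Z[7]=0
i=8: fresh scan; Z[8]=2 extend→box=[8,10)
i=9: min(r-i=1, Z[1]=3)=1; Z[9]=1
i=10: fresh scan; Z[10]=0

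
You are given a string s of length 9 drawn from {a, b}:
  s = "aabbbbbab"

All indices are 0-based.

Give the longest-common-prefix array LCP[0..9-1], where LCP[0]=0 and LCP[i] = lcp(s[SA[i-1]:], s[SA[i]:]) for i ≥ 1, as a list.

sorted suffixes:
  #0 SA[0]=0  'aabbbbbab'
  #1 SA[1]=7  'ab'
  #2 SA[2]=1  'abbbbbab'
  #3 SA[3]=8  'b'
  #4 SA[4]=6  'bab'
  #5 SA[5]=5  'bbab'
  #6 SA[6]=4  'bbbab'
  #7 SA[7]=3  'bbbbab'
  #8 SA[8]=2  'bbbbbab'

SA = [0, 7, 1, 8, 6, 5, 4, 3, 2]
i: (SA[i-1],SA[i]) lcp shared
  1: (0,7) 1 'a'
  2: (7,1) 2 'ab'
  3: (1,8) 0 ''
  4: (8,6) 1 'b'
  5: (6,5) 1 'b'
  6: (5,4) 2 'bb'
  7: (4,3) 3 'bbb'
  8: (3,2) 4 'bbbb'

[0, 1, 2, 0, 1, 1, 2, 3, 4]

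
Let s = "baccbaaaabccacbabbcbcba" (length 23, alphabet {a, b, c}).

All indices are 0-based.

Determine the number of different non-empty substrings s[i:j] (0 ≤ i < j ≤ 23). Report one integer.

239

rank→(start, suffix):
  0 → (22, 'a')
  1 → (5, 'aaaabccacbabbcbcba')
  2 → (6, 'aaabccacbabbcbcba')
  3 → (7, 'aabccacbabbcbcba')
  4 → (15, 'abbcbcba')
  5 → (8, 'abccacbabbcbcba')
  6 → (12, 'acbabbcbcba')
  7 → (1, 'accbaaaabccacbabbcbcba')
  8 → (21, 'ba')
  9 → (4, 'baaaabccacbabbcbcba')
  10 → (14, 'babbcbcba')
  11 → (0, 'baccbaaaabccacbabbcbcba')
  12 → (16, 'bbcbcba')
  13 → (19, 'bcba')
  14 → (17, 'bcbcba')
  15 → (9, 'bccacbabbcbcba')
  16 → (11, 'cacbabbcbcba')
  17 → (20, 'cba')
  18 → (3, 'cbaaaabccacbabbcbcba')
  19 → (13, 'cbabbcbcba')
  20 → (18, 'cbcba')
  21 → (10, 'ccacbabbcbcba')
  22 → (2, 'ccbaaaabccacbabbcbcba')

SA = [22, 5, 6, 7, 15, 8, 12, 1, 21, 4, 14, 0, 16, 19, 17, 9, 11, 20, 3, 13, 18, 10, 2]
i: (SA[i-1],SA[i]) lcp shared
  1: (22,5) 1 'a'
  2: (5,6) 3 'aaa'
  3: (6,7) 2 'aa'
  4: (7,15) 1 'a'
  5: (15,8) 2 'ab'
  6: (8,12) 1 'a'
  7: (12,1) 2 'ac'
  8: (1,21) 0 ''
  9: (21,4) 2 'ba'
  10: (4,14) 2 'ba'
  11: (14,0) 2 'ba'
  12: (0,16) 1 'b'
  13: (16,19) 1 'b'
  14: (19,17) 3 'bcb'
  15: (17,9) 2 'bc'
  16: (9,11) 0 ''
  17: (11,20) 1 'c'
  18: (20,3) 3 'cba'
  19: (3,13) 3 'cba'
  20: (13,18) 2 'cb'
  21: (18,10) 1 'c'
  22: (10,2) 2 'cc'

n(n+1)/2 = 23·24/2 = 276
Σ LCP = 0 + 1 + 3 + 2 + 1 + 2 + 1 + 2 + 0 + 2 + 2 + 2 + 1 + 1 + 3 + 2 + 0 + 1 + 3 + 3 + 2 + 1 + 2 = 37
distinct = 276 − 37 = 239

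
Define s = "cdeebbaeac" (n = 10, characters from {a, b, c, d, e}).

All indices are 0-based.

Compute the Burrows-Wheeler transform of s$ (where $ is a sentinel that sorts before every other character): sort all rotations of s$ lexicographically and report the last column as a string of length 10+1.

cebbea$caed

rank  rotation     last
    0  $cdeebbaeac  c
    1  ac$cdeebbae  e
    2  aeac$cdeebb  b
    3  baeac$cdeeb  b
    4  bbaeac$cdee  e
    5  c$cdeebbaea  a
    6  cdeebbaeac$  $
    7  deebbaeac$c  c
    8  eac$cdeebba  a
    9  ebbaeac$cde  e
   10  eebbaeac$cd  d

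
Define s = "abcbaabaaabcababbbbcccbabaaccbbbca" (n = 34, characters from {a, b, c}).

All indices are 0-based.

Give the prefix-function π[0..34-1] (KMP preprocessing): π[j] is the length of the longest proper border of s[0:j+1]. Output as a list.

π[0] = 0
j=1 s[j]='b': π[1]=0 (border '')
j=2 s[j]='c': π[2]=0 (border '')
j=3 s[j]='b': π[3]=0 (border '')
j=4 s[j]='a': π[4]=1 (border 'a')
j=5 s[j]='a': k: 1→0; π[5]=1 (border 'a')
j=6 s[j]='b': π[6]=2 (border 'ab')
j=7 s[j]='a': k: 2→0; π[7]=1 (border 'a')
j=8 s[j]='a': k: 1→0; π[8]=1 (border 'a')
j=9 s[j]='a': k: 1→0; π[9]=1 (border 'a')
j=10 s[j]='b': π[10]=2 (border 'ab')
j=11 s[j]='c': π[11]=3 (border 'abc')
j=12 s[j]='a': k: 3→0; π[12]=1 (border 'a')
j=13 s[j]='b': π[13]=2 (border 'ab')
j=14 s[j]='a': k: 2→0; π[14]=1 (border 'a')
j=15 s[j]='b': π[15]=2 (border 'ab')
j=16 s[j]='b': k: 2→0; π[16]=0 (border '')
j=17 s[j]='b': π[17]=0 (border '')
j=18 s[j]='b': π[18]=0 (border '')
j=19 s[j]='c': π[19]=0 (border '')
j=20 s[j]='c': π[20]=0 (border '')
j=21 s[j]='c': π[21]=0 (border '')
j=22 s[j]='b': π[22]=0 (border '')
j=23 s[j]='a': π[23]=1 (border 'a')
j=24 s[j]='b': π[24]=2 (border 'ab')
j=25 s[j]='a': k: 2→0; π[25]=1 (border 'a')
j=26 s[j]='a': k: 1→0; π[26]=1 (border 'a')
j=27 s[j]='c': k: 1→0; π[27]=0 (border '')
j=28 s[j]='c': π[28]=0 (border '')
j=29 s[j]='b': π[29]=0 (border '')
j=30 s[j]='b': π[30]=0 (border '')
j=31 s[j]='b': π[31]=0 (border '')
j=32 s[j]='c': π[32]=0 (border '')
j=33 s[j]='a': π[33]=1 (border 'a')

[0, 0, 0, 0, 1, 1, 2, 1, 1, 1, 2, 3, 1, 2, 1, 2, 0, 0, 0, 0, 0, 0, 0, 1, 2, 1, 1, 0, 0, 0, 0, 0, 0, 1]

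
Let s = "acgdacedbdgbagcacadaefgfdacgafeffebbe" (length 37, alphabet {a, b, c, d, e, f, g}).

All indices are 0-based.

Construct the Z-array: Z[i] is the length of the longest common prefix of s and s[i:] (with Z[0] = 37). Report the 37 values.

[37, 0, 0, 0, 2, 0, 0, 0, 0, 0, 0, 0, 1, 0, 0, 2, 0, 1, 0, 1, 0, 0, 0, 0, 0, 3, 0, 0, 1, 0, 0, 0, 0, 0, 0, 0, 0]

Z[0]=37
i=1: fresh scan; Z[1]=0
i=2: fresh scan; Z[2]=0
i=3: fresh scan; Z[3]=0
i=4: fresh scan; Z[4]=2 grow→box=[4,6)
i=5: min(r-i=1, Z[1]=0)=0; Z[5]=0
i=6: fresh scan; Z[6]=0
i=7: fresh scan; Z[7]=0
i=8: fresh scan; Z[8]=0
i=9: fresh scan; Z[9]=0
i=10: fresh scan; Z[10]=0
i=11: fresh scan; Z[11]=0
i=12: fresh scan; Z[12]=1 grow→box=[12,13)
i=13: fresh scan; Z[13]=0
i=14: fresh scan; Z[14]=0
i=15: fresh scan; Z[15]=2 grow→box=[15,17)
i=16: min(r-i=1, Z[1]=0)=0; Z[16]=0
i=17: fresh scan; Z[17]=1 grow→box=[17,18)
i=18: fresh scan; Z[18]=0
i=19: fresh scan; Z[19]=1 grow→box=[19,20)
i=20: fresh scan; Z[20]=0
i=21: fresh scan; Z[21]=0
i=22: fresh scan; Z[22]=0
i=23: fresh scan; Z[23]=0
i=24: fresh scan; Z[24]=0
i=25: fresh scan; Z[25]=3 grow→box=[25,28)
i=26: min(r-i=2, Z[1]=0)=0; Z[26]=0
i=27: min(r-i=1, Z[2]=0)=0; Z[27]=0
i=28: fresh scan; Z[28]=1 grow→box=[28,29)
i=29: fresh scan; Z[29]=0
i=30: fresh scan; Z[30]=0
i=31: fresh scan; Z[31]=0
i=32: fresh scan; Z[32]=0
i=33: fresh scan; Z[33]=0
i=34: fresh scan; Z[34]=0
i=35: fresh scan; Z[35]=0
i=36: fresh scan; Z[36]=0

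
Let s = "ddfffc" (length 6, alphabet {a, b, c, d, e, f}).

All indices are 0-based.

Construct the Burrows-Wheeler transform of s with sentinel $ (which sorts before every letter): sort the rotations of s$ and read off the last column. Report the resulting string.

rank  rotation last
    0  $ddfffc  c
    1  c$ddfff  f
    2  ddfffc$  $
    3  dfffc$d  d
    4  fc$ddff  f
    5  ffc$ddf  f
    6  fffc$dd  d

cf$dffd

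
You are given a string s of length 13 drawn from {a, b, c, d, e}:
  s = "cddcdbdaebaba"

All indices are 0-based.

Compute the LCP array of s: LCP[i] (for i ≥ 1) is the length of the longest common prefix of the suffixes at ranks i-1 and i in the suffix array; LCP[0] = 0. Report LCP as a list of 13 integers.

[0, 1, 1, 0, 2, 1, 0, 2, 0, 1, 1, 1, 0]

sorted suffixes:
  #0 SA[0]=12  'a'
  #1 SA[1]=10  'aba'
  #2 SA[2]=7  'aebaba'
  #3 SA[3]=11  'ba'
  #4 SA[4]=9  'baba'
  #5 SA[5]=5  'bdaebaba'
  #6 SA[6]=3  'cdbdaebaba'
  #7 SA[7]=0  'cddcdbdaebaba'
  #8 SA[8]=6  'daebaba'
  #9 SA[9]=4  'dbdaebaba'
  #10 SA[10]=2  'dcdbdaebaba'
  #11 SA[11]=1  'ddcdbdaebaba'
  #12 SA[12]=8  'ebaba'

SA = [12, 10, 7, 11, 9, 5, 3, 0, 6, 4, 2, 1, 8]
[i] adj suffixes → lcp
  [1] 12/10 → 1 ('a')
  [2] 10/7 → 1 ('a')
  [3] 7/11 → 0 ('')
  [4] 11/9 → 2 ('ba')
  [5] 9/5 → 1 ('b')
  [6] 5/3 → 0 ('')
  [7] 3/0 → 2 ('cd')
  [8] 0/6 → 0 ('')
  [9] 6/4 → 1 ('d')
  [10] 4/2 → 1 ('d')
  [11] 2/1 → 1 ('d')
  [12] 1/8 → 0 ('')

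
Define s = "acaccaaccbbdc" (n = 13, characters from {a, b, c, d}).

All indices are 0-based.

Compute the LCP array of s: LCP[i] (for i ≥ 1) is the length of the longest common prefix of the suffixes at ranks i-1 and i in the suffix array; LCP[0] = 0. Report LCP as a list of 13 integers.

rank | idx | suffix
   0 |   5 | aaccbbdc
   1 |   0 | acaccaaccbbdc
   2 |   2 | accaaccbbdc
   3 |   6 | accbbdc
   4 |   9 | bbdc
   5 |  10 | bdc
   6 |  12 | c
   7 |   4 | caaccbbdc
   8 |   1 | caccaaccbbdc
   9 |   8 | cbbdc
  10 |   3 | ccaaccbbdc
  11 |   7 | ccbbdc
  12 |  11 | dc

SA = [5, 0, 2, 6, 9, 10, 12, 4, 1, 8, 3, 7, 11]
rank  pair      lcp
   1  s[5:],s[0:]  1  'a'
   2  s[0:],s[2:]  2  'ac'
   3  s[2:],s[6:]  3  'acc'
   4  s[6:],s[9:]  0  ''
   5  s[9:],s[10:]  1  'b'
   6  s[10:],s[12:]  0  ''
   7  s[12:],s[4:]  1  'c'
   8  s[4:],s[1:]  2  'ca'
   9  s[1:],s[8:]  1  'c'
  10  s[8:],s[3:]  1  'c'
  11  s[3:],s[7:]  2  'cc'
  12  s[7:],s[11:]  0  ''

[0, 1, 2, 3, 0, 1, 0, 1, 2, 1, 1, 2, 0]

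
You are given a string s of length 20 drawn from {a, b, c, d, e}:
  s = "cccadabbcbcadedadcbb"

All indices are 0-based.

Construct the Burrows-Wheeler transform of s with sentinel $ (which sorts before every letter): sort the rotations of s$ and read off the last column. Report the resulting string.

bdcdcbcacbcbdbc$aeaad

rank  rotation               last
    0  $cccadabbcbcadedadcbb  b
    1  abbcbcadedadcbb$cccad  d
    2  adabbcbcadedadcbb$ccc  c
    3  adcbb$cccadabbcbcaded  d
    4  adedadcbb$cccadabbcbc  c
    5  b$cccadabbcbcadedadcb  b
    6  bb$cccadabbcbcadedadc  c
    7  bbcbcadedadcbb$cccada  a
    8  bcadedadcbb$cccadabbc  c
    9  bcbcadedadcbb$cccadab  b
   10  cadabbcbcadedadcbb$cc  c
   11  cadedadcbb$cccadabbcb  b
   12  cbb$cccadabbcbcadedad  d
   13  cbcadedadcbb$cccadabb  b
   14  ccadabbcbcadedadcbb$c  c
   15  cccadabbcbcadedadcbb$  $
   16  dabbcbcadedadcbb$ccca  a
   17  dadcbb$cccadabbcbcade  e
   18  dcbb$cccadabbcbcadeda  a
   19  dedadcbb$cccadabbcbca  a
   20  edadcbb$cccadabbcbcad  d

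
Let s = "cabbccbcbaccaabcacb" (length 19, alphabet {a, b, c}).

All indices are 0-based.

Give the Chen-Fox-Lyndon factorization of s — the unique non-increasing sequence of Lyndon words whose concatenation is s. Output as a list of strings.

emit factor 1: 'c' (i=0, period=1)
emit factor 2: 'abbccbcbacc' (i=1, period=11)
emit factor 3: 'aabcacb' (i=12, period=7)

["c", "abbccbcbacc", "aabcacb"]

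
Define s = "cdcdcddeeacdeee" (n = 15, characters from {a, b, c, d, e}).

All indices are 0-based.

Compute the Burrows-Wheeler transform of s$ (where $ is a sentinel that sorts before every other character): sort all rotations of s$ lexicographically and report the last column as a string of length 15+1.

ee$ddacccdceeedd

rank  rotation          last
    0  $cdcdcddeeacdeee  e
    1  acdeee$cdcdcddee  e
    2  cdcdcddeeacdeee$  $
    3  cdcddeeacdeee$cd  d
    4  cddeeacdeee$cdcd  d
    5  cdeee$cdcdcddeea  a
    6  dcdcddeeacdeee$c  c
    7  dcddeeacdeee$cdc  c
    8  ddeeacdeee$cdcdc  c
    9  deeacdeee$cdcdcd  d
   10  deee$cdcdcddeeac  c
   11  e$cdcdcddeeacdee  e
   12  eacdeee$cdcdcdde  e
   13  ee$cdcdcddeeacde  e
   14  eeacdeee$cdcdcdd  d
   15  eee$cdcdcddeeacd  d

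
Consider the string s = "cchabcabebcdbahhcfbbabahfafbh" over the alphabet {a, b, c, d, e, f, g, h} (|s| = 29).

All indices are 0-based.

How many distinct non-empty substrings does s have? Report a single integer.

rank | idx | suffix
   0 |  20 | abahfafbh
   1 |   3 | abcabebcdbahhcfbbabahfafbh
   2 |   6 | abebcdbahhcfbbabahfafbh
   3 |  25 | afbh
   4 |  22 | ahfafbh
   5 |  13 | ahhcfbbabahfafbh
   6 |  19 | babahfafbh
   7 |  21 | bahfafbh
   8 |  12 | bahhcfbbabahfafbh
   9 |  18 | bbabahfafbh
  10 |   4 | bcabebcdbahhcfbbabahfafbh
  11 |   9 | bcdbahhcfbbabahfafbh
  12 |   7 | bebcdbahhcfbbabahfafbh
  13 |  27 | bh
  14 |   5 | cabebcdbahhcfbbabahfafbh
  15 |   0 | cchabcabebcdbahhcfbbabahfafbh
  16 |  10 | cdbahhcfbbabahfafbh
  17 |  16 | cfbbabahfafbh
  18 |   1 | chabcabebcdbahhcfbbabahfafbh
  19 |  11 | dbahhcfbbabahfafbh
  20 |   8 | ebcdbahhcfbbabahfafbh
  21 |  24 | fafbh
  22 |  17 | fbbabahfafbh
  23 |  26 | fbh
  24 |  28 | h
  25 |   2 | habcabebcdbahhcfbbabahfafbh
  26 |  15 | hcfbbabahfafbh
  27 |  23 | hfafbh
  28 |  14 | hhcfbbabahfafbh

SA = [20, 3, 6, 25, 22, 13, 19, 21, 12, 18, 4, 9, 7, 27, 5, 0, 10, 16, 1, 11, 8, 24, 17, 26, 28, 2, 15, 23, 14]
rank  pair      lcp
   1  s[20:],s[3:]  2  'ab'
   2  s[3:],s[6:]  2  'ab'
   3  s[6:],s[25:]  1  'a'
   4  s[25:],s[22:]  1  'a'
   5  s[22:],s[13:]  2  'ah'
   6  s[13:],s[19:]  0  ''
   7  s[19:],s[21:]  2  'ba'
   8  s[21:],s[12:]  3  'bah'
   9  s[12:],s[18:]  1  'b'
  10  s[18:],s[4:]  1  'b'
  11  s[4:],s[9:]  2  'bc'
  12  s[9:],s[7:]  1  'b'
  13  s[7:],s[27:]  1  'b'
  14  s[27:],s[5:]  0  ''
  15  s[5:],s[0:]  1  'c'
  16  s[0:],s[10:]  1  'c'
  17  s[10:],s[16:]  1  'c'
  18  s[16:],s[1:]  1  'c'
  19  s[1:],s[11:]  0  ''
  20  s[11:],s[8:]  0  ''
  21  s[8:],s[24:]  0  ''
  22  s[24:],s[17:]  1  'f'
  23  s[17:],s[26:]  2  'fb'
  24  s[26:],s[28:]  0  ''
  25  s[28:],s[2:]  1  'h'
  26  s[2:],s[15:]  1  'h'
  27  s[15:],s[23:]  1  'h'
  28  s[23:],s[14:]  1  'h'

n(n+1)/2 = 29·30/2 = 435
Σ LCP = 0 + 2 + 2 + 1 + 1 + 2 + 0 + 2 + 3 + 1 + 1 + 2 + 1 + 1 + 0 + 1 + 1 + 1 + 1 + 0 + 0 + 0 + 1 + 2 + 0 + 1 + 1 + 1 + 1 = 30
distinct = 435 − 30 = 405

405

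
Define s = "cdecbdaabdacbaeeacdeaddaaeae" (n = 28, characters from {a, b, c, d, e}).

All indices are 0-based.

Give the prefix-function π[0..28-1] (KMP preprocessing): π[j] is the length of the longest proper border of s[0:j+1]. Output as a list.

π[0] = 0
j=1 s[j]='d': π[1]=0 (border '')
j=2 s[j]='e': π[2]=0 (border '')
j=3 s[j]='c': π[3]=1 (border 'c')
j=4 s[j]='b': k: 1→0; π[4]=0 (border '')
j=5 s[j]='d': π[5]=0 (border '')
j=6 s[j]='a': π[6]=0 (border '')
j=7 s[j]='a': π[7]=0 (border '')
j=8 s[j]='b': π[8]=0 (border '')
j=9 s[j]='d': π[9]=0 (border '')
j=10 s[j]='a': π[10]=0 (border '')
j=11 s[j]='c': π[11]=1 (border 'c')
j=12 s[j]='b': k: 1→0; π[12]=0 (border '')
j=13 s[j]='a': π[13]=0 (border '')
j=14 s[j]='e': π[14]=0 (border '')
j=15 s[j]='e': π[15]=0 (border '')
j=16 s[j]='a': π[16]=0 (border '')
j=17 s[j]='c': π[17]=1 (border 'c')
j=18 s[j]='d': π[18]=2 (border 'cd')
j=19 s[j]='e': π[19]=3 (border 'cde')
j=20 s[j]='a': k: 3→0; π[20]=0 (border '')
j=21 s[j]='d': π[21]=0 (border '')
j=22 s[j]='d': π[22]=0 (border '')
j=23 s[j]='a': π[23]=0 (border '')
j=24 s[j]='a': π[24]=0 (border '')
j=25 s[j]='e': π[25]=0 (border '')
j=26 s[j]='a': π[26]=0 (border '')
j=27 s[j]='e': π[27]=0 (border '')

[0, 0, 0, 1, 0, 0, 0, 0, 0, 0, 0, 1, 0, 0, 0, 0, 0, 1, 2, 3, 0, 0, 0, 0, 0, 0, 0, 0]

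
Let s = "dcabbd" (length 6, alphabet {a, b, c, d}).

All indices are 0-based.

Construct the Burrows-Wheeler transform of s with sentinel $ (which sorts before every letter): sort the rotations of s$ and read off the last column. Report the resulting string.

rank  rotation last
    0  $dcabbd  d
    1  abbd$dc  c
    2  bbd$dca  a
    3  bd$dcab  b
    4  cabbd$d  d
    5  d$dcabb  b
    6  dcabbd$  $

dcabdb$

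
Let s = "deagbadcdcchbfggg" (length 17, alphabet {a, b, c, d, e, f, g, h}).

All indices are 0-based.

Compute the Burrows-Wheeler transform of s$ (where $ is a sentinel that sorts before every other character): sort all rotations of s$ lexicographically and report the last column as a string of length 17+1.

gbeghddcca$dbgagfc

rank  rotation            last
    0  $deagbadcdcchbfggg  g
    1  adcdcchbfggg$deagb  b
    2  agbadcdcchbfggg$de  e
    3  badcdcchbfggg$deag  g
    4  bfggg$deagbadcdcch  h
    5  cchbfggg$deagbadcd  d
    6  cdcchbfggg$deagbad  d
    7  chbfggg$deagbadcdc  c
    8  dcchbfggg$deagbadc  c
    9  dcdcchbfggg$deagba  a
   10  deagbadcdcchbfggg$  $
   11  eagbadcdcchbfggg$d  d
   12  fggg$deagbadcdcchb  b
   13  g$deagbadcdcchbfgg  g
   14  gbadcdcchbfggg$dea  a
   15  gg$deagbadcdcchbfg  g
   16  ggg$deagbadcdcchbf  f
   17  hbfggg$deagbadcdcc  c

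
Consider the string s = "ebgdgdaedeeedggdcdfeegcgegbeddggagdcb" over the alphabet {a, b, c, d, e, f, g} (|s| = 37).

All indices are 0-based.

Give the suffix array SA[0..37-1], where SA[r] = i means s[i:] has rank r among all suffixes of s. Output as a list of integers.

[6, 32, 36, 26, 1, 35, 16, 22, 5, 34, 15, 28, 8, 17, 3, 29, 12, 0, 27, 7, 11, 10, 9, 19, 24, 20, 18, 31, 25, 21, 4, 33, 14, 2, 23, 30, 13]

sorted suffixes:
  #0 SA[0]=6  'aedeeedggdcdfeegcgegbeddggagdcb'
  #1 SA[1]=32  'agdcb'
  #2 SA[2]=36  'b'
  #3 SA[3]=26  'beddggagdcb'
  #4 SA[4]=1  'bgdgdaedeeedggdcdfeegcgegbeddggagdcb'
  #5 SA[5]=35  'cb'
  #6 SA[6]=16  'cdfeegcgegbeddggagdcb'
  #7 SA[7]=22  'cgegbeddggagdcb'
  #8 SA[8]=5  'daedeeedggdcdfeegcgegbeddggagdcb'
  #9 SA[9]=34  'dcb'
  #10 SA[10]=15  'dcdfeegcgegbeddggagdcb'
  #11 SA[11]=28  'ddggagdcb'
  #12 SA[12]=8  'deeedggdcdfeegcgegbeddggagdcb'
  #13 SA[13]=17  'dfeegcgegbeddggagdcb'
  #14 SA[14]=3  'dgdaedeeedggdcdfeegcgegbeddggagdcb'
  #15 SA[15]=29  'dggagdcb'
  #16 SA[16]=12  'dggdcdfeegcgegbeddggagdcb'
  #17 SA[17]=0  'ebgdgdaedeeedggdcdfeegcgegbeddggagdcb'
  #18 SA[18]=27  'eddggagdcb'
  #19 SA[19]=7  'edeeedggdcdfeegcgegbeddggagdcb'
  #20 SA[20]=11  'edggdcdfeegcgegbeddggagdcb'
  #21 SA[21]=10  'eedggdcdfeegcgegbeddggagdcb'
  #22 SA[22]=9  'eeedggdcdfeegcgegbeddggagdcb'
  #23 SA[23]=19  'eegcgegbeddggagdcb'
  #24 SA[24]=24  'egbeddggagdcb'
  #25 SA[25]=20  'egcgegbeddggagdcb'
  #26 SA[26]=18  'feegcgegbeddggagdcb'
  #27 SA[27]=31  'gagdcb'
  #28 SA[28]=25  'gbeddggagdcb'
  #29 SA[29]=21  'gcgegbeddggagdcb'
  #30 SA[30]=4  'gdaedeeedggdcdfeegcgegbeddggagdcb'
  #31 SA[31]=33  'gdcb'
  #32 SA[32]=14  'gdcdfeegcgegbeddggagdcb'
  #33 SA[33]=2  'gdgdaedeeedggdcdfeegcgegbeddggagdcb'
  #34 SA[34]=23  'gegbeddggagdcb'
  #35 SA[35]=30  'ggagdcb'
  #36 SA[36]=13  'ggdcdfeegcgegbeddggagdcb'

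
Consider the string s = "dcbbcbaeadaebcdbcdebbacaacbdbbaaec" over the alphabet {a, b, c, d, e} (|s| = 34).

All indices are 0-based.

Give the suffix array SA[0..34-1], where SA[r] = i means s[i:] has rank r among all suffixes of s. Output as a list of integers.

sorted suffixes:
  #0 SA[0]=23  'aacbdbbaaec'
  #1 SA[1]=30  'aaec'
  #2 SA[2]=21  'acaacbdbbaaec'
  #3 SA[3]=24  'acbdbbaaec'
  #4 SA[4]=8  'adaebcdbcdebbacaacbdbbaaec'
  #5 SA[5]=6  'aeadaebcdbcdebbacaacbdbbaaec'
  #6 SA[6]=10  'aebcdbcdebbacaacbdbbaaec'
  #7 SA[7]=31  'aec'
  #8 SA[8]=29  'baaec'
  #9 SA[9]=20  'bacaacbdbbaaec'
  #10 SA[10]=5  'baeadaebcdbcdebbacaacbdbbaaec'
  #11 SA[11]=28  'bbaaec'
  #12 SA[12]=19  'bbacaacbdbbaaec'
  #13 SA[13]=2  'bbcbaeadaebcdbcdebbacaacbdbbaaec'
  #14 SA[14]=3  'bcbaeadaebcdbcdebbacaacbdbbaaec'
  #15 SA[15]=12  'bcdbcdebbacaacbdbbaaec'
  #16 SA[16]=15  'bcdebbacaacbdbbaaec'
  #17 SA[17]=26  'bdbbaaec'
  #18 SA[18]=33  'c'
  #19 SA[19]=22  'caacbdbbaaec'
  #20 SA[20]=4  'cbaeadaebcdbcdebbacaacbdbbaaec'
  #21 SA[21]=1  'cbbcbaeadaebcdbcdebbacaacbdbbaaec'
  #22 SA[22]=25  'cbdbbaaec'
  #23 SA[23]=13  'cdbcdebbacaacbdbbaaec'
  #24 SA[24]=16  'cdebbacaacbdbbaaec'
  #25 SA[25]=9  'daebcdbcdebbacaacbdbbaaec'
  #26 SA[26]=27  'dbbaaec'
  #27 SA[27]=14  'dbcdebbacaacbdbbaaec'
  #28 SA[28]=0  'dcbbcbaeadaebcdbcdebbacaacbdbbaaec'
  #29 SA[29]=17  'debbacaacbdbbaaec'
  #30 SA[30]=7  'eadaebcdbcdebbacaacbdbbaaec'
  #31 SA[31]=18  'ebbacaacbdbbaaec'
  #32 SA[32]=11  'ebcdbcdebbacaacbdbbaaec'
  #33 SA[33]=32  'ec'

[23, 30, 21, 24, 8, 6, 10, 31, 29, 20, 5, 28, 19, 2, 3, 12, 15, 26, 33, 22, 4, 1, 25, 13, 16, 9, 27, 14, 0, 17, 7, 18, 11, 32]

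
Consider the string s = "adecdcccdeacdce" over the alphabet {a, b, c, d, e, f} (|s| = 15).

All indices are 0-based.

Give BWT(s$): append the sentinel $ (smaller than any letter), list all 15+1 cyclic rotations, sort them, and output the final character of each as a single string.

ee$dceacdcccacdd

rank  rotation          last
    0  $adecdcccdeacdce  e
    1  acdce$adecdcccde  e
    2  adecdcccdeacdce$  $
    3  cccdeacdce$adecd  d
    4  ccdeacdce$adecdc  c
    5  cdcccdeacdce$ade  e
    6  cdce$adecdcccdea  a
    7  cdeacdce$adecdcc  c
    8  ce$adecdcccdeacd  d
    9  dcccdeacdce$adec  c
   10  dce$adecdcccdeac  c
   11  deacdce$adecdccc  c
   12  decdcccdeacdce$a  a
   13  e$adecdcccdeacdc  c
   14  eacdce$adecdcccd  d
   15  ecdcccdeacdce$ad  d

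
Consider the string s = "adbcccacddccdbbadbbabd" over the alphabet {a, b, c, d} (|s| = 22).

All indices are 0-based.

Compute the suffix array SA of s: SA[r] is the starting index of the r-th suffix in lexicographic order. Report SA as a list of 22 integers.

rank→(start, suffix):
  0 → (19, 'abd')
  1 → (6, 'acddccdbbadbbabd')
  2 → (15, 'adbbabd')
  3 → (0, 'adbcccacddccdbbadbbabd')
  4 → (18, 'babd')
  5 → (14, 'badbbabd')
  6 → (17, 'bbabd')
  7 → (13, 'bbadbbabd')
  8 → (2, 'bcccacddccdbbadbbabd')
  9 → (20, 'bd')
  10 → (5, 'cacddccdbbadbbabd')
  11 → (4, 'ccacddccdbbadbbabd')
  12 → (3, 'cccacddccdbbadbbabd')
  13 → (10, 'ccdbbadbbabd')
  14 → (11, 'cdbbadbbabd')
  15 → (7, 'cddccdbbadbbabd')
  16 → (21, 'd')
  17 → (16, 'dbbabd')
  18 → (12, 'dbbadbbabd')
  19 → (1, 'dbcccacddccdbbadbbabd')
  20 → (9, 'dccdbbadbbabd')
  21 → (8, 'ddccdbbadbbabd')

[19, 6, 15, 0, 18, 14, 17, 13, 2, 20, 5, 4, 3, 10, 11, 7, 21, 16, 12, 1, 9, 8]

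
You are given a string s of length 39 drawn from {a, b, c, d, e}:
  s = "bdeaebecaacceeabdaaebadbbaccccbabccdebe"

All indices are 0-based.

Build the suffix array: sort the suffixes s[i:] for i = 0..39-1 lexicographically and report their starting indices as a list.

rank | idx | suffix
   0 |   8 | aacceeabdaaebadbbaccccbabccdebe
   1 |  17 | aaebadbbaccccbabccdebe
   2 |  31 | abccdebe
   3 |  14 | abdaaebadbbaccccbabccdebe
   4 |  25 | accccbabccdebe
   5 |   9 | acceeabdaaebadbbaccccbabccdebe
   6 |  21 | adbbaccccbabccdebe
   7 |  18 | aebadbbaccccbabccdebe
   8 |   3 | aebecaacceeabdaaebadbbaccccbabccdebe
   9 |  30 | babccdebe
  10 |  24 | baccccbabccdebe
  11 |  20 | badbbaccccbabccdebe
  12 |  23 | bbaccccbabccdebe
  13 |  32 | bccdebe
  14 |  15 | bdaaebadbbaccccbabccdebe
  15 |   0 | bdeaebecaacceeabdaaebadbbaccccbabccdebe
  16 |  37 | be
  17 |   5 | becaacceeabdaaebadbbaccccbabccdebe
  18 |   7 | caacceeabdaaebadbbaccccbabccdebe
  19 |  29 | cbabccdebe
  20 |  28 | ccbabccdebe
  21 |  27 | cccbabccdebe
  22 |  26 | ccccbabccdebe
  23 |  33 | ccdebe
  24 |  10 | cceeabdaaebadbbaccccbabccdebe
  25 |  34 | cdebe
  26 |  11 | ceeabdaaebadbbaccccbabccdebe
  27 |  16 | daaebadbbaccccbabccdebe
  28 |  22 | dbbaccccbabccdebe
  29 |   1 | deaebecaacceeabdaaebadbbaccccbabccdebe
  30 |  35 | debe
  31 |  38 | e
  32 |  13 | eabdaaebadbbaccccbabccdebe
  33 |   2 | eaebecaacceeabdaaebadbbaccccbabccdebe
  34 |  19 | ebadbbaccccbabccdebe
  35 |  36 | ebe
  36 |   4 | ebecaacceeabdaaebadbbaccccbabccdebe
  37 |   6 | ecaacceeabdaaebadbbaccccbabccdebe
  38 |  12 | eeabdaaebadbbaccccbabccdebe

[8, 17, 31, 14, 25, 9, 21, 18, 3, 30, 24, 20, 23, 32, 15, 0, 37, 5, 7, 29, 28, 27, 26, 33, 10, 34, 11, 16, 22, 1, 35, 38, 13, 2, 19, 36, 4, 6, 12]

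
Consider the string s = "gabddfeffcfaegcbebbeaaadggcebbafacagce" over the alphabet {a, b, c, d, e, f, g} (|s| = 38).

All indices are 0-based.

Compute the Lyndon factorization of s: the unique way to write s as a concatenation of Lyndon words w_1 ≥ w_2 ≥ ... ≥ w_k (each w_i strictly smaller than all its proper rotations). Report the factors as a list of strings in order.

emit factor 1: 'g' (i=0, period=1)
emit factor 2: 'abddfeffcfaegcbebbe' (i=1, period=19)
emit factor 3: 'aaadggcebbafacagce' (i=20, period=18)

["g", "abddfeffcfaegcbebbe", "aaadggcebbafacagce"]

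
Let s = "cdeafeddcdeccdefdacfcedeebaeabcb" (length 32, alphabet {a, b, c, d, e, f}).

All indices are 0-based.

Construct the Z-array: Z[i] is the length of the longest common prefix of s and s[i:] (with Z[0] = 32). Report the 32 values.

Z[0]=32
i=1: i≥r, start 0; Z[1]=0
i=2: i≥r, start 0; Z[2]=0
i=3: i≥r, start 0; Z[3]=0
i=4: i≥r, start 0; Z[4]=0
i=5: i≥r, start 0; Z[5]=0
i=6: i≥r, start 0; Z[6]=0
i=7: i≥r, start 0; Z[7]=0
i=8: i≥r, start 0; Z[8]=3 extend→box=[8,11)
i=9: min(r-i=2, Z[1]=0)=0; Z[9]=0
i=10: min(r-i=1, Z[2]=0)=0; Z[10]=0
i=11: i≥r, start 0; Z[11]=1 extend→box=[11,12)
i=12: i≥r, start 0; Z[12]=3 extend→box=[12,15)
i=13: min(r-i=2, Z[1]=0)=0; Z[13]=0
i=14: min(r-i=1, Z[2]=0)=0; Z[14]=0
i=15: i≥r, start 0; Z[15]=0
i=16: i≥r, start 0; Z[16]=0
i=17: i≥r, start 0; Z[17]=0
i=18: i≥r, start 0; Z[18]=1 extend→box=[18,19)
i=19: i≥r, start 0; Z[19]=0
i=20: i≥r, start 0; Z[20]=1 extend→box=[20,21)
i=21: i≥r, start 0; Z[21]=0
i=22: i≥r, start 0; Z[22]=0
i=23: i≥r, start 0; Z[23]=0
i=24: i≥r, start 0; Z[24]=0
i=25: i≥r, start 0; Z[25]=0
i=26: i≥r, start 0; Z[26]=0
i=27: i≥r, start 0; Z[27]=0
i=28: i≥r, start 0; Z[28]=0
i=29: i≥r, start 0; Z[29]=0
i=30: i≥r, start 0; Z[30]=1 extend→box=[30,31)
i=31: i≥r, start 0; Z[31]=0

[32, 0, 0, 0, 0, 0, 0, 0, 3, 0, 0, 1, 3, 0, 0, 0, 0, 0, 1, 0, 1, 0, 0, 0, 0, 0, 0, 0, 0, 0, 1, 0]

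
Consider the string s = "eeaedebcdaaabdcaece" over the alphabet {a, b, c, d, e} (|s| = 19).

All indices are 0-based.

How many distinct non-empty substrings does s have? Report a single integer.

rank | idx | suffix
   0 |   9 | aaabdcaece
   1 |  10 | aabdcaece
   2 |  11 | abdcaece
   3 |  15 | aece
   4 |   2 | aedebcdaaabdcaece
   5 |   6 | bcdaaabdcaece
   6 |  12 | bdcaece
   7 |  14 | caece
   8 |   7 | cdaaabdcaece
   9 |  17 | ce
  10 |   8 | daaabdcaece
  11 |  13 | dcaece
  12 |   4 | debcdaaabdcaece
  13 |  18 | e
  14 |   1 | eaedebcdaaabdcaece
  15 |   5 | ebcdaaabdcaece
  16 |  16 | ece
  17 |   3 | edebcdaaabdcaece
  18 |   0 | eeaedebcdaaabdcaece

SA = [9, 10, 11, 15, 2, 6, 12, 14, 7, 17, 8, 13, 4, 18, 1, 5, 16, 3, 0]
[i] adj suffixes → lcp
  [1] 9/10 → 2 ('aa')
  [2] 10/11 → 1 ('a')
  [3] 11/15 → 1 ('a')
  [4] 15/2 → 2 ('ae')
  [5] 2/6 → 0 ('')
  [6] 6/12 → 1 ('b')
  [7] 12/14 → 0 ('')
  [8] 14/7 → 1 ('c')
  [9] 7/17 → 1 ('c')
  [10] 17/8 → 0 ('')
  [11] 8/13 → 1 ('d')
  [12] 13/4 → 1 ('d')
  [13] 4/18 → 0 ('')
  [14] 18/1 → 1 ('e')
  [15] 1/5 → 1 ('e')
  [16] 5/16 → 1 ('e')
  [17] 16/3 → 1 ('e')
  [18] 3/0 → 1 ('e')

n(n+1)/2 = 19·20/2 = 190
Σ LCP = 0 + 2 + 1 + 1 + 2 + 0 + 1 + 0 + 1 + 1 + 0 + 1 + 1 + 0 + 1 + 1 + 1 + 1 + 1 = 16
distinct = 190 − 16 = 174

174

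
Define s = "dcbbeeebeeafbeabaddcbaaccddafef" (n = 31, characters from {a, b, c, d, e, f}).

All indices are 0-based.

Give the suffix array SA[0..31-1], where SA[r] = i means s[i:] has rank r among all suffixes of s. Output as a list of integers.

rank | idx | suffix
   0 |  21 | aaccddafef
   1 |  14 | abaddcbaaccddafef
   2 |  22 | accddafef
   3 |  16 | addcbaaccddafef
   4 |  10 | afbeabaddcbaaccddafef
   5 |  27 | afef
   6 |  20 | baaccddafef
   7 |  15 | baddcbaaccddafef
   8 |   2 | bbeeebeeafbeabaddcbaaccddafef
   9 |  12 | beabaddcbaaccddafef
  10 |   7 | beeafbeabaddcbaaccddafef
  11 |   3 | beeebeeafbeabaddcbaaccddafef
  12 |  19 | cbaaccddafef
  13 |   1 | cbbeeebeeafbeabaddcbaaccddafef
  14 |  23 | ccddafef
  15 |  24 | cddafef
  16 |  26 | dafef
  17 |  18 | dcbaaccddafef
  18 |   0 | dcbbeeebeeafbeabaddcbaaccddafef
  19 |  25 | ddafef
  20 |  17 | ddcbaaccddafef
  21 |  13 | eabaddcbaaccddafef
  22 |   9 | eafbeabaddcbaaccddafef
  23 |   6 | ebeeafbeabaddcbaaccddafef
  24 |   8 | eeafbeabaddcbaaccddafef
  25 |   5 | eebeeafbeabaddcbaaccddafef
  26 |   4 | eeebeeafbeabaddcbaaccddafef
  27 |  29 | ef
  28 |  30 | f
  29 |  11 | fbeabaddcbaaccddafef
  30 |  28 | fef

[21, 14, 22, 16, 10, 27, 20, 15, 2, 12, 7, 3, 19, 1, 23, 24, 26, 18, 0, 25, 17, 13, 9, 6, 8, 5, 4, 29, 30, 11, 28]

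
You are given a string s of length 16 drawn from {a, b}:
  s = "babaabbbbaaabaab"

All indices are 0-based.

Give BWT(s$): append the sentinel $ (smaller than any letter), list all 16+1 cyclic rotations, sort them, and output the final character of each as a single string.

rank  rotation           last
    0  $babaabbbbaaabaab  b
    1  aaabaab$babaabbbb  b
    2  aab$babaabbbbaaab  b
    3  aabaab$babaabbbba  a
    4  aabbbbaaabaab$bab  b
    5  ab$babaabbbbaaaba  a
    6  abaab$babaabbbbaa  a
    7  abaabbbbaaabaab$b  b
    8  abbbbaaabaab$baba  a
    9  b$babaabbbbaaabaa  a
   10  baaabaab$babaabbb  b
   11  baab$babaabbbbaaa  a
   12  baabbbbaaabaab$ba  a
   13  babaabbbbaaabaab$  $
   14  bbaaabaab$babaabb  b
   15  bbbaaabaab$babaab  b
   16  bbbbaaabaab$babaa  a

bbbabaabaabaa$bba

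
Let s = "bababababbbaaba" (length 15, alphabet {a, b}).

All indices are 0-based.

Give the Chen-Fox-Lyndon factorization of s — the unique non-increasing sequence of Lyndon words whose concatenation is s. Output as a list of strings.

emit factor 1: 'b' (i=0, period=1)
emit factor 2: 'ababababbb' (i=1, period=10)
emit factor 3: 'aab' (i=11, period=3)
emit factor 4: 'a' (i=14, period=1)

["b", "ababababbb", "aab", "a"]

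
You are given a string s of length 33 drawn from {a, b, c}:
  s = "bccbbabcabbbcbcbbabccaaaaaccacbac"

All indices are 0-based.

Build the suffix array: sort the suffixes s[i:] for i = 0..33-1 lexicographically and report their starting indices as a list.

[21, 22, 23, 24, 8, 5, 17, 31, 28, 25, 4, 16, 30, 3, 15, 9, 10, 6, 13, 11, 18, 0, 32, 20, 7, 27, 29, 2, 14, 12, 19, 26, 1]

sorted suffixes:
  #0 SA[0]=21  'aaaaaccacbac'
  #1 SA[1]=22  'aaaaccacbac'
  #2 SA[2]=23  'aaaccacbac'
  #3 SA[3]=24  'aaccacbac'
  #4 SA[4]=8  'abbbcbcbbabccaaaaaccacbac'
  #5 SA[5]=5  'abcabbbcbcbbabccaaaaaccacbac'
  #6 SA[6]=17  'abccaaaaaccacbac'
  #7 SA[7]=31  'ac'
  #8 SA[8]=28  'acbac'
  #9 SA[9]=25  'accacbac'
  #10 SA[10]=4  'babcabbbcbcbbabccaaaaaccacbac'
  #11 SA[11]=16  'babccaaaaaccacbac'
  #12 SA[12]=30  'bac'
  #13 SA[13]=3  'bbabcabbbcbcbbabccaaaaaccacbac'
  #14 SA[14]=15  'bbabccaaaaaccacbac'
  #15 SA[15]=9  'bbbcbcbbabccaaaaaccacbac'
  #16 SA[16]=10  'bbcbcbbabccaaaaaccacbac'
  #17 SA[17]=6  'bcabbbcbcbbabccaaaaaccacbac'
  #18 SA[18]=13  'bcbbabccaaaaaccacbac'
  #19 SA[19]=11  'bcbcbbabccaaaaaccacbac'
  #20 SA[20]=18  'bccaaaaaccacbac'
  #21 SA[21]=0  'bccbbabcabbbcbcbbabccaaaaaccacbac'
  #22 SA[22]=32  'c'
  #23 SA[23]=20  'caaaaaccacbac'
  #24 SA[24]=7  'cabbbcbcbbabccaaaaaccacbac'
  #25 SA[25]=27  'cacbac'
  #26 SA[26]=29  'cbac'
  #27 SA[27]=2  'cbbabcabbbcbcbbabccaaaaaccacbac'
  #28 SA[28]=14  'cbbabccaaaaaccacbac'
  #29 SA[29]=12  'cbcbbabccaaaaaccacbac'
  #30 SA[30]=19  'ccaaaaaccacbac'
  #31 SA[31]=26  'ccacbac'
  #32 SA[32]=1  'ccbbabcabbbcbcbbabccaaaaaccacbac'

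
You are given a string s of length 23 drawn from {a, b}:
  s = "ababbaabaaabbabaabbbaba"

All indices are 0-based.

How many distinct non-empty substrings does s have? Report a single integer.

rank | idx | suffix
   0 |  22 | a
   1 |   8 | aaabbabaabbbaba
   2 |   5 | aabaaabbabaabbbaba
   3 |   9 | aabbabaabbbaba
   4 |  15 | aabbbaba
   5 |  20 | aba
   6 |   6 | abaaabbabaabbbaba
   7 |  13 | abaabbbaba
   8 |   0 | ababbaabaaabbabaabbbaba
   9 |   2 | abbaabaaabbabaabbbaba
  10 |  10 | abbabaabbbaba
  11 |  16 | abbbaba
  12 |  21 | ba
  13 |   7 | baaabbabaabbbaba
  14 |   4 | baabaaabbabaabbbaba
  15 |  14 | baabbbaba
  16 |  19 | baba
  17 |  12 | babaabbbaba
  18 |   1 | babbaabaaabbabaabbbaba
  19 |   3 | bbaabaaabbabaabbbaba
  20 |  18 | bbaba
  21 |  11 | bbabaabbbaba
  22 |  17 | bbbaba

SA = [22, 8, 5, 9, 15, 20, 6, 13, 0, 2, 10, 16, 21, 7, 4, 14, 19, 12, 1, 3, 18, 11, 17]
rank  pair      lcp
   1  s[22:],s[8:]  1  'a'
   2  s[8:],s[5:]  2  'aa'
   3  s[5:],s[9:]  3  'aab'
   4  s[9:],s[15:]  4  'aabb'
   5  s[15:],s[20:]  1  'a'
   6  s[20:],s[6:]  3  'aba'
   7  s[6:],s[13:]  4  'abaa'
   8  s[13:],s[0:]  3  'aba'
   9  s[0:],s[2:]  2  'ab'
  10  s[2:],s[10:]  4  'abba'
  11  s[10:],s[16:]  3  'abb'
  12  s[16:],s[21:]  0  ''
  13  s[21:],s[7:]  2  'ba'
  14  s[7:],s[4:]  3  'baa'
  15  s[4:],s[14:]  4  'baab'
  16  s[14:],s[19:]  2  'ba'
  17  s[19:],s[12:]  4  'baba'
  18  s[12:],s[1:]  3  'bab'
  19  s[1:],s[3:]  1  'b'
  20  s[3:],s[18:]  3  'bba'
  21  s[18:],s[11:]  5  'bbaba'
  22  s[11:],s[17:]  2  'bb'

n(n+1)/2 = 23·24/2 = 276
Σ LCP = 0 + 1 + 2 + 3 + 4 + 1 + 3 + 4 + 3 + 2 + 4 + 3 + 0 + 2 + 3 + 4 + 2 + 4 + 3 + 1 + 3 + 5 + 2 = 59
distinct = 276 − 59 = 217

217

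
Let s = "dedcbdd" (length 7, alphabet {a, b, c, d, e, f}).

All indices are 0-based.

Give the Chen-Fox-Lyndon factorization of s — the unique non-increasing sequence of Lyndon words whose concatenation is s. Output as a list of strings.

emit factor 1: 'de' (i=0, period=2)
emit factor 2: 'd' (i=2, period=1)
emit factor 3: 'c' (i=3, period=1)
emit factor 4: 'bdd' (i=4, period=3)

["de", "d", "c", "bdd"]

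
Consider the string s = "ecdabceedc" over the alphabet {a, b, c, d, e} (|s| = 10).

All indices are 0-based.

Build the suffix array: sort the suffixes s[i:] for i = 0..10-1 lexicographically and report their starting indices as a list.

rank→(start, suffix):
  0 → (3, 'abceedc')
  1 → (4, 'bceedc')
  2 → (9, 'c')
  3 → (1, 'cdabceedc')
  4 → (5, 'ceedc')
  5 → (2, 'dabceedc')
  6 → (8, 'dc')
  7 → (0, 'ecdabceedc')
  8 → (7, 'edc')
  9 → (6, 'eedc')

[3, 4, 9, 1, 5, 2, 8, 0, 7, 6]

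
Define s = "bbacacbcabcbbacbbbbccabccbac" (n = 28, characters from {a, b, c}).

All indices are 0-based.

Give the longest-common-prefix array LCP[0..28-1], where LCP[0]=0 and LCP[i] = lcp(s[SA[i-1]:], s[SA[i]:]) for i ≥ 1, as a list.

rank | idx | suffix
   0 |   8 | abcbbacbbbbccabccbac
   1 |  21 | abccbac
   2 |  26 | ac
   3 |   2 | acacbcabcbbacbbbbccabccbac
   4 |  13 | acbbbbccabccbac
   5 |   4 | acbcabcbbacbbbbccabccbac
   6 |  25 | bac
   7 |   1 | bacacbcabcbbacbbbbccabccbac
   8 |  12 | bacbbbbccabccbac
   9 |   0 | bbacacbcabcbbacbbbbccabccbac
  10 |  11 | bbacbbbbccabccbac
  11 |  15 | bbbbccabccbac
  12 |  16 | bbbccabccbac
  13 |  17 | bbccabccbac
  14 |   6 | bcabcbbacbbbbccabccbac
  15 |   9 | bcbbacbbbbccabccbac
  16 |  18 | bccabccbac
  17 |  22 | bccbac
  18 |  27 | c
  19 |   7 | cabcbbacbbbbccabccbac
  20 |  20 | cabccbac
  21 |   3 | cacbcabcbbacbbbbccabccbac
  22 |  24 | cbac
  23 |  10 | cbbacbbbbccabccbac
  24 |  14 | cbbbbccabccbac
  25 |   5 | cbcabcbbacbbbbccabccbac
  26 |  19 | ccabccbac
  27 |  23 | ccbac

SA = [8, 21, 26, 2, 13, 4, 25, 1, 12, 0, 11, 15, 16, 17, 6, 9, 18, 22, 27, 7, 20, 3, 24, 10, 14, 5, 19, 23]
[i] adj suffixes → lcp
  [1] 8/21 → 3 ('abc')
  [2] 21/26 → 1 ('a')
  [3] 26/2 → 2 ('ac')
  [4] 2/13 → 2 ('ac')
  [5] 13/4 → 3 ('acb')
  [6] 4/25 → 0 ('')
  [7] 25/1 → 3 ('bac')
  [8] 1/12 → 3 ('bac')
  [9] 12/0 → 1 ('b')
  [10] 0/11 → 4 ('bbac')
  [11] 11/15 → 2 ('bb')
  [12] 15/16 → 3 ('bbb')
  [13] 16/17 → 2 ('bb')
  [14] 17/6 → 1 ('b')
  [15] 6/9 → 2 ('bc')
  [16] 9/18 → 2 ('bc')
  [17] 18/22 → 3 ('bcc')
  [18] 22/27 → 0 ('')
  [19] 27/7 → 1 ('c')
  [20] 7/20 → 4 ('cabc')
  [21] 20/3 → 2 ('ca')
  [22] 3/24 → 1 ('c')
  [23] 24/10 → 2 ('cb')
  [24] 10/14 → 3 ('cbb')
  [25] 14/5 → 2 ('cb')
  [26] 5/19 → 1 ('c')
  [27] 19/23 → 2 ('cc')

[0, 3, 1, 2, 2, 3, 0, 3, 3, 1, 4, 2, 3, 2, 1, 2, 2, 3, 0, 1, 4, 2, 1, 2, 3, 2, 1, 2]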